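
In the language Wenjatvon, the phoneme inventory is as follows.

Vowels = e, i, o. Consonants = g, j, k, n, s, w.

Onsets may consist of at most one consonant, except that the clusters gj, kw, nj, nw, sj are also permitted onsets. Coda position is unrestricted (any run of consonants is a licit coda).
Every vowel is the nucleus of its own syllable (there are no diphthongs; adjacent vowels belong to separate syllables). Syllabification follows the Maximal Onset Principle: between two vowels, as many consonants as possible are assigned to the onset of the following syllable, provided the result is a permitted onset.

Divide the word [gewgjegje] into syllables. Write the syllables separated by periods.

Nuclei (vowels): e, e, e → 3 syllables.
V1 /e/ – V2 /e/: /wgj/ — longest licit onset from the right is /gj/, leaving /w/ as coda.
V2 /e/ – V3 /e/: /gj/ is a licit onset in full, so it all attaches to the next syllable.

gew.gje.gje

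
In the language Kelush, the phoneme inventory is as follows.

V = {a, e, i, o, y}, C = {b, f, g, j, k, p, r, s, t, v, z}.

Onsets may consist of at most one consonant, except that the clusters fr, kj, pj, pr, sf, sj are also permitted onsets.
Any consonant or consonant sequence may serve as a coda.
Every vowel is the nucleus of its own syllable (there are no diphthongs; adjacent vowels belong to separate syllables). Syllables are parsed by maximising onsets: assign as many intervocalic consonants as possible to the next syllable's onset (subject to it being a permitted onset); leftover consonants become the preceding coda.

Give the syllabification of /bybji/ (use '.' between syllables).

The vowels are y, i — 2 nuclei, so 2 syllables.
σ1/σ2 boundary: cluster /bj/ — the longest permitted-onset suffix is /j/; onset = /j/, preceding coda = /b/.

byb.ji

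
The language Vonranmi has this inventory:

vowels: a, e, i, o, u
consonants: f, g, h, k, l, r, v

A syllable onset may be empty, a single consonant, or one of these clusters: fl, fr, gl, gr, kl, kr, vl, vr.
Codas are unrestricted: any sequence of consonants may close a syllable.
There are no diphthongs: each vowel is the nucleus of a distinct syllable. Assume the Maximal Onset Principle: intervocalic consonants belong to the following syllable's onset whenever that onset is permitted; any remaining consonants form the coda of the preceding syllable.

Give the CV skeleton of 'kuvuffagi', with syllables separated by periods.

Nuclei (vowels): u, u, a, i → 4 syllables.
/u…u/ gap (V1→V2): /v/ → onset of the next syllable (single consonants are always licit onsets).
/u…a/ gap (V2→V3): /ff/; trying suffixes from longest down, /f/ is the first permitted one, so coda /f/ | onset /f/.
/a…i/ gap (V3→V4): /g/ is a single consonant, so it becomes the next onset.
Syllabification: ku.vuf.fa.gi.
Mapping each syllable to C/V: /ku/ → CV, /vuf/ → CVC, /fa/ → CV, /gi/ → CV.

CV.CVC.CV.CV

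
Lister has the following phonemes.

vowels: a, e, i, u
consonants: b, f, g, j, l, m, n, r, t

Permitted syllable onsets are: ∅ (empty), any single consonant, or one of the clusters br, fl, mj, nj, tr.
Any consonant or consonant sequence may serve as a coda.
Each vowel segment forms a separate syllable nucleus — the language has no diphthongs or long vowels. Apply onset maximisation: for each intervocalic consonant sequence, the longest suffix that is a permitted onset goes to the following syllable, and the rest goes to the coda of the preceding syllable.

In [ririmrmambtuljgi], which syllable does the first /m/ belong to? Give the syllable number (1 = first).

Vowels present: i, i, a, u, i; each is a nucleus, giving 5 syllables.
/i…i/ gap (V1→V2): /r/ is a single consonant, so it becomes the next onset.
/i…a/ gap (V2→V3): /mrm/ splits as /mr/ + /m/ (/m/ is the longest suffix that is a licit onset).
/a…u/ gap (V3→V4): /mbt/ splits as /mb/ + /t/ (/t/ is the longest suffix that is a licit onset).
/u…i/ gap (V4→V5): /ljg/ — longest licit onset from the right is /g/, leaving /lj/ as coda.
So the parse is ri.rimr.mamb.tulj.gi.
The first /m/ is in the coda of syllable 2 (/rimr/).

2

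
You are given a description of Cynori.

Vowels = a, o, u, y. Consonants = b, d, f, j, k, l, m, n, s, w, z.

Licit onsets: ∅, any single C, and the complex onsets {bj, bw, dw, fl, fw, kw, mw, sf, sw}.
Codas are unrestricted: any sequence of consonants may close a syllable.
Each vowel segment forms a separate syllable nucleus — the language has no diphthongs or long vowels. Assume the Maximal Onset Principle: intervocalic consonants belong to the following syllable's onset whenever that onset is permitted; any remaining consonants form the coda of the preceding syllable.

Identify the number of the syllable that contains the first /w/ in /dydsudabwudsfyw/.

The vowels are y, u, a, u, y — 5 nuclei, so 5 syllables.
V1 /y/ – V2 /u/: cluster /ds/ — the longest permitted-onset suffix is /s/; onset = /s/, preceding coda = /d/.
V2 /u/ – V3 /a/: /d/ → onset of the next syllable (single consonants are always licit onsets).
V3 /a/ – V4 /u/: /bw/ is a licit onset in full, so it all attaches to the next syllable.
V4 /u/ – V5 /y/: /dsf/; trying suffixes from longest down, /sf/ is the first permitted one, so coda /d/ | onset /sf/.
Putting it together: dyd.su.da.bwud.sfyw.
The first /w/ is in the onset of syllable 4 (/bwud/).

4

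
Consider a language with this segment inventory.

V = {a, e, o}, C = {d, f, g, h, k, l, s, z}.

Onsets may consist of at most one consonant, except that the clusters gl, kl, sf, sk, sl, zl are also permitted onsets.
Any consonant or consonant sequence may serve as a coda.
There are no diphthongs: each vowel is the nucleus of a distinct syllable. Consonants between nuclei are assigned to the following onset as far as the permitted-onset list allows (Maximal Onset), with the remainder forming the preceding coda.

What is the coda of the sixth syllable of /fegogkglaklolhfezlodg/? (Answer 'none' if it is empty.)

dg

Vowels present: e, o, a, o, e, o; each is a nucleus, giving 6 syllables.
/e…o/ gap (V1→V2): just /g/ — single C goes to the following onset.
/o…a/ gap (V2→V3): /gkgl/ splits as /gk/ + /gl/ (/gl/ is the longest suffix that is a licit onset).
/a…o/ gap (V3→V4): cluster /kl/ — /kl/ is itself a permitted onset, so the whole cluster goes right; preceding coda = ∅.
/o…e/ gap (V4→V5): cluster /lhf/ — the longest permitted-onset suffix is /f/; onset = /f/, preceding coda = /lh/.
/e…o/ gap (V5→V6): /zl/ — entire cluster is a permitted onset → onset /zl/, coda ∅.
Putting it together: fe.gogk.gla.klolh.fe.zlodg.
Syllable 6 is /zlodg/: onset /zl/, nucleus /o/, coda /dg/.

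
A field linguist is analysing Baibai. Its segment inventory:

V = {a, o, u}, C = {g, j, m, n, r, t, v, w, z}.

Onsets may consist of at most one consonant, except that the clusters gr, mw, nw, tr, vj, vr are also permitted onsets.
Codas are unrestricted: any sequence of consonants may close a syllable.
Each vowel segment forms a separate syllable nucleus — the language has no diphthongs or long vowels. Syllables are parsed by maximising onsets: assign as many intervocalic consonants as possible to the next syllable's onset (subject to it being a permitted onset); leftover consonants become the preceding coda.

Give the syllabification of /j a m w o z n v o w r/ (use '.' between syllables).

ja.mwozn.vowr

Nuclei (vowels): a, o, o → 3 syllables.
/a…o/ gap (V1→V2): /mw/ is a licit onset in full, so it all attaches to the next syllable.
/o…o/ gap (V2→V3): /znv/; trying suffixes from longest down, /v/ is the first permitted one, so coda /zn/ | onset /v/.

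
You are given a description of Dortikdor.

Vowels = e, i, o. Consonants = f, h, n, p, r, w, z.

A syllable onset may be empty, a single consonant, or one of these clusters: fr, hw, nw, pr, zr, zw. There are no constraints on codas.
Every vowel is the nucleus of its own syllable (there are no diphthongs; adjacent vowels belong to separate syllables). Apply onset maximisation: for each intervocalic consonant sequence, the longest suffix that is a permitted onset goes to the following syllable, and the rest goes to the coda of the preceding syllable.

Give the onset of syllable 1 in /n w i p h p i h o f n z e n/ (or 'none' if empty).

nw

The vowels are i, i, o, e — 4 nuclei, so 4 syllables.
/i…i/ gap (V1→V2): /php/; trying suffixes from longest down, /p/ is the first permitted one, so coda /ph/ | onset /p/.
/i…o/ gap (V2→V3): /h/ is a single consonant, so it becomes the next onset.
/o…e/ gap (V3→V4): /fnz/ — longest licit onset from the right is /z/, leaving /fn/ as coda.
Syllabification: nwiph.pi.hofn.zen.
Syllable 1 is /nwiph/: onset /nw/, nucleus /i/, coda /ph/.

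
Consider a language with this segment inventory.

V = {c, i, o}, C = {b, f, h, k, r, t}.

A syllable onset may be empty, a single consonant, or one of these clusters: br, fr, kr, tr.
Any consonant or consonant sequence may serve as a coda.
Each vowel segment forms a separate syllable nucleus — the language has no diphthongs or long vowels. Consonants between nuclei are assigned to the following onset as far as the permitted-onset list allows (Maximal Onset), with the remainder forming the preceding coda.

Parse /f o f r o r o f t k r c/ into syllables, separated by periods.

The vowels are o, o, o, c — 4 nuclei, so 4 syllables.
Between /o/ (V1) and /o/ (V2): /fr/ is a licit onset in full, so it all attaches to the next syllable.
Between /o/ (V2) and /o/ (V3): /r/ is a single consonant, so it becomes the next onset.
Between /o/ (V3) and /c/ (V4): /ftkr/ — longest licit onset from the right is /kr/, leaving /ft/ as coda.

fo.fro.roft.krc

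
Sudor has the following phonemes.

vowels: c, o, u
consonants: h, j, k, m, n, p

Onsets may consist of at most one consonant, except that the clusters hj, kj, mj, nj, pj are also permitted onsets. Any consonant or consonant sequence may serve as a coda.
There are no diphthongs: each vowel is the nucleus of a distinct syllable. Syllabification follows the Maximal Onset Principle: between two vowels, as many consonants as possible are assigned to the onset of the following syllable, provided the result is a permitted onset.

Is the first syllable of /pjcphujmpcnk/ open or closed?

closed

The vowels are c, u, c — 3 nuclei, so 3 syllables.
/c…u/ gap (V1→V2): cluster /ph/ — the longest permitted-onset suffix is /h/; onset = /h/, preceding coda = /p/.
/u…c/ gap (V2→V3): cluster /jmp/ — the longest permitted-onset suffix is /p/; onset = /p/, preceding coda = /jm/.
So the parse is pjcp.hujm.pcnk.
Syllable 1 is /pjcp/ with coda /p/, so it is closed.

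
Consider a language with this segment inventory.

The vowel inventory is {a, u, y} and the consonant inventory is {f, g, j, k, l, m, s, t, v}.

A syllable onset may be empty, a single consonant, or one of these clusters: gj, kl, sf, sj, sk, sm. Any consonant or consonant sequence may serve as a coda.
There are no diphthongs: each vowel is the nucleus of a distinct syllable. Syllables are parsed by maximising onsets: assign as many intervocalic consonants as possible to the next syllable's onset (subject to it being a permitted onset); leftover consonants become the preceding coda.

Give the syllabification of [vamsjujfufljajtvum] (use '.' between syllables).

vam.sjuj.fufl.jajt.vum

The vowels are a, u, u, a, u — 5 nuclei, so 5 syllables.
Between /a/ (V1) and /u/ (V2): /msj/ splits as /m/ + /sj/ (/sj/ is the longest suffix that is a licit onset).
Between /u/ (V2) and /u/ (V3): cluster /jf/ — the longest permitted-onset suffix is /f/; onset = /f/, preceding coda = /j/.
Between /u/ (V3) and /a/ (V4): cluster /flj/ — the longest permitted-onset suffix is /j/; onset = /j/, preceding coda = /fl/.
Between /a/ (V4) and /u/ (V5): /jtv/ splits as /jt/ + /v/ (/v/ is the longest suffix that is a licit onset).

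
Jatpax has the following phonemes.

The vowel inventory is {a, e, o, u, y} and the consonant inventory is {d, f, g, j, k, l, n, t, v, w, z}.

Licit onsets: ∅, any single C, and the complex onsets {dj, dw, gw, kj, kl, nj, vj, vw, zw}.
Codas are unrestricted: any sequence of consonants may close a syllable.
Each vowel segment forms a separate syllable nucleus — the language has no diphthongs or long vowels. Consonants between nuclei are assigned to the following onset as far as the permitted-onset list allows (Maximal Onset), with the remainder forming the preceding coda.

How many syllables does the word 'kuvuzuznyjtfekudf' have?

Nuclei (vowels): u, u, u, y, e, u → 6 syllables.

6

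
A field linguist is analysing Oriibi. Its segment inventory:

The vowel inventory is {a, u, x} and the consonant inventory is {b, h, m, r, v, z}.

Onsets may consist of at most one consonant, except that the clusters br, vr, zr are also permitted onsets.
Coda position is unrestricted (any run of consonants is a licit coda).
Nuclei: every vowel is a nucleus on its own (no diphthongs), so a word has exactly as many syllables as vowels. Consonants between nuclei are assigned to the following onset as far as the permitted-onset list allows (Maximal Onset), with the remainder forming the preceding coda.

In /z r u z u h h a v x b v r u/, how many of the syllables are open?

Nuclei (vowels): u, u, a, x, u → 5 syllables.
Between /u/ (V1) and /u/ (V2): just /z/ — single C goes to the following onset.
Between /u/ (V2) and /a/ (V3): /hh/ splits as /h/ + /h/ (/h/ is the longest suffix that is a licit onset).
Between /a/ (V3) and /x/ (V4): just /v/ — single C goes to the following onset.
Between /x/ (V4) and /u/ (V5): /bvr/ splits as /b/ + /vr/ (/vr/ is the longest suffix that is a licit onset).
Syllabification: zru.zuh.ha.vxb.vru.
Classifying each syllable: /zru/ (open), /zuh/ (closed), /ha/ (open), /vxb/ (closed), /vru/ (open).
Open syllables: 3.

3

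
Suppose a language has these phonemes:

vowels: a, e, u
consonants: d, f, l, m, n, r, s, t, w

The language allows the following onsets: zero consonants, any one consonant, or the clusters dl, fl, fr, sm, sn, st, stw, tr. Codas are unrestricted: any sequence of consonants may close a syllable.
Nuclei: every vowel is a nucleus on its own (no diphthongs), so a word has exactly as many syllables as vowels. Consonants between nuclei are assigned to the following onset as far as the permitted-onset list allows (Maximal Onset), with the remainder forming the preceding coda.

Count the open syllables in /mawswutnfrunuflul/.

2

Nuclei (vowels): a, u, u, u, u → 5 syllables.
Between /a/ (V1) and /u/ (V2): cluster /wsw/ — the longest permitted-onset suffix is /w/; onset = /w/, preceding coda = /ws/.
Between /u/ (V2) and /u/ (V3): /tnfr/; trying suffixes from longest down, /fr/ is the first permitted one, so coda /tn/ | onset /fr/.
Between /u/ (V3) and /u/ (V4): /n/ → onset of the next syllable (single consonants are always licit onsets).
Between /u/ (V4) and /u/ (V5): /fl/ — entire cluster is a permitted onset → onset /fl/, coda ∅.
Syllabification: maws.wutn.fru.nu.flul.
Classifying each syllable: /maws/ (closed), /wutn/ (closed), /fru/ (open), /nu/ (open), /flul/ (closed).
Open syllables: 2.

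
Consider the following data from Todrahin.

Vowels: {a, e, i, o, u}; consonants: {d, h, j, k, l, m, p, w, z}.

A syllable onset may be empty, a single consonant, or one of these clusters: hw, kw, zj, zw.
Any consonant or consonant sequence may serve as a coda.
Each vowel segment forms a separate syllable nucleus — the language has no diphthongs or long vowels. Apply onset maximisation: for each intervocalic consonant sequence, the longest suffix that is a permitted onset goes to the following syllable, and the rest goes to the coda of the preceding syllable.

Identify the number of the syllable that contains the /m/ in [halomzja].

2

The vowels are a, o, a — 3 nuclei, so 3 syllables.
Between /a/ (V1) and /o/ (V2): /l/ → onset of the next syllable (single consonants are always licit onsets).
Between /o/ (V2) and /a/ (V3): /mzj/; trying suffixes from longest down, /zj/ is the first permitted one, so coda /m/ | onset /zj/.
Syllabification: ha.lom.zja.
The /m/ is in the coda of syllable 2 (/lom/).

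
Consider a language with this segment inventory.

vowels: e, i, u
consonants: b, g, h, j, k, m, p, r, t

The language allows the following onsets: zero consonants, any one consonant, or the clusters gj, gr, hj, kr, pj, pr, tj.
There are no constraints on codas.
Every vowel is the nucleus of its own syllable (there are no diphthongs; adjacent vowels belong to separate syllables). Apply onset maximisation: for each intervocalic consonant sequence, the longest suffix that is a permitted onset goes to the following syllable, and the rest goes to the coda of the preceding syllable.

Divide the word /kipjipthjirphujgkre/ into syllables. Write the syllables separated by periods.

Vowels present: i, i, i, u, e; each is a nucleus, giving 5 syllables.
Between /i/ (V1) and /i/ (V2): /pj/ is a licit onset in full, so it all attaches to the next syllable.
Between /i/ (V2) and /i/ (V3): /pthj/ splits as /pt/ + /hj/ (/hj/ is the longest suffix that is a licit onset).
Between /i/ (V3) and /u/ (V4): /rph/ splits as /rp/ + /h/ (/h/ is the longest suffix that is a licit onset).
Between /u/ (V4) and /e/ (V5): /jgkr/; trying suffixes from longest down, /kr/ is the first permitted one, so coda /jg/ | onset /kr/.

ki.pjipt.hjirp.hujg.kre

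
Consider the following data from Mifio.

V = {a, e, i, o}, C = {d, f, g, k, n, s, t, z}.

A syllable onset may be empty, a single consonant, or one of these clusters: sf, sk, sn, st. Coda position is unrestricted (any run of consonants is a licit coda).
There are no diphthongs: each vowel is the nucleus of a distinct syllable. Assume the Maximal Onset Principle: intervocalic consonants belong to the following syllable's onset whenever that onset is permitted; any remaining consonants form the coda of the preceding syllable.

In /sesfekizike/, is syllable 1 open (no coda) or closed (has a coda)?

The vowels are e, e, i, i, e — 5 nuclei, so 5 syllables.
σ1/σ2 boundary: /sf/ is a licit onset in full, so it all attaches to the next syllable.
σ2/σ3 boundary: /k/ → onset of the next syllable (single consonants are always licit onsets).
σ3/σ4 boundary: /z/ → onset of the next syllable (single consonants are always licit onsets).
σ4/σ5 boundary: just /k/ — single C goes to the following onset.
So the parse is se.sfe.ki.zi.ke.
Syllable 1 is /se/; it ends in its nucleus with no coda, so it is open.

open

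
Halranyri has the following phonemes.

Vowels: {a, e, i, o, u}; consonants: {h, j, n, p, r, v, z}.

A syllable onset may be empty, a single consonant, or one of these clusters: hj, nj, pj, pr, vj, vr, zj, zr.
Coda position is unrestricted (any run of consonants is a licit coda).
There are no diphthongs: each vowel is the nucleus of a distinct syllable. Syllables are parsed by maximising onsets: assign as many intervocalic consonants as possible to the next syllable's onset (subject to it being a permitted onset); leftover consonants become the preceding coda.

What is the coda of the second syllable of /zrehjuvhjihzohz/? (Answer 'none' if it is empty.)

Nuclei (vowels): e, u, i, o → 4 syllables.
σ1/σ2 boundary: /hj/ is a licit onset in full, so it all attaches to the next syllable.
σ2/σ3 boundary: /vhj/ — longest licit onset from the right is /hj/, leaving /v/ as coda.
σ3/σ4 boundary: cluster /hz/ — the longest permitted-onset suffix is /z/; onset = /z/, preceding coda = /h/.
So the parse is zre.hjuv.hjih.zohz.
Syllable 2 is /hjuv/: onset /hj/, nucleus /u/, coda /v/.

v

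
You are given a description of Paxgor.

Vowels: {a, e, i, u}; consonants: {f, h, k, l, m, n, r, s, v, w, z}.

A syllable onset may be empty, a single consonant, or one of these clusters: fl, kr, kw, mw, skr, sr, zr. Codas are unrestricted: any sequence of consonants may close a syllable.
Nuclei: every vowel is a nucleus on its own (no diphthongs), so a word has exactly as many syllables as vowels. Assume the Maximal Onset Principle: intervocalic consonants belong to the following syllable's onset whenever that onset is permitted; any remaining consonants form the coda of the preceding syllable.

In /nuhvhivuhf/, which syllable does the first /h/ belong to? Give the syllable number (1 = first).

1

The vowels are u, i, u — 3 nuclei, so 3 syllables.
σ1/σ2 boundary: /hvh/ splits as /hv/ + /h/ (/h/ is the longest suffix that is a licit onset).
σ2/σ3 boundary: /v/ is a single consonant, so it becomes the next onset.
Result: nuhv.hi.vuhf.
The first /h/ is in the coda of syllable 1 (/nuhv/).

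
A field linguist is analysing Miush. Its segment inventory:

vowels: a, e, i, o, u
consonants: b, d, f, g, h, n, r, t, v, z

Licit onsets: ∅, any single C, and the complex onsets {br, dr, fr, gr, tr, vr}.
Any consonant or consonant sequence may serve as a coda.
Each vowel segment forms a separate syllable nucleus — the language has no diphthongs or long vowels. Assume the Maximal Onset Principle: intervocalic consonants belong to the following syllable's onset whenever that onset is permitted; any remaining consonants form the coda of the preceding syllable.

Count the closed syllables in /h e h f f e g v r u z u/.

Vowels present: e, e, u, u; each is a nucleus, giving 4 syllables.
/e…e/ gap (V1→V2): /hff/ — longest licit onset from the right is /f/, leaving /hf/ as coda.
/e…u/ gap (V2→V3): /gvr/ — longest licit onset from the right is /vr/, leaving /g/ as coda.
/u…u/ gap (V3→V4): /z/ is a single consonant, so it becomes the next onset.
So the parse is hehf.feg.vru.zu.
Classifying each syllable: /hehf/ (closed), /feg/ (closed), /vru/ (open), /zu/ (open).
Closed syllables: 2.

2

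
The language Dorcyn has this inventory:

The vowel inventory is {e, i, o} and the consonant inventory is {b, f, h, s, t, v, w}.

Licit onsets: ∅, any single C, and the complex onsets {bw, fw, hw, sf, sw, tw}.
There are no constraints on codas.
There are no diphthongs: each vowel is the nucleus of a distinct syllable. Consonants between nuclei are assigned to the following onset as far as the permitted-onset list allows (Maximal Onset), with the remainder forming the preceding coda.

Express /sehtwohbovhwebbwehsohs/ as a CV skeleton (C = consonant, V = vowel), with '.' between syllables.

CVC.CCVC.CVC.CCVC.CCVC.CVCC

Nuclei (vowels): e, o, o, e, e, o → 6 syllables.
σ1/σ2 boundary: /htw/ splits as /h/ + /tw/ (/tw/ is the longest suffix that is a licit onset).
σ2/σ3 boundary: /hb/ splits as /h/ + /b/ (/b/ is the longest suffix that is a licit onset).
σ3/σ4 boundary: /vhw/; trying suffixes from longest down, /hw/ is the first permitted one, so coda /v/ | onset /hw/.
σ4/σ5 boundary: cluster /bbw/ — the longest permitted-onset suffix is /bw/; onset = /bw/, preceding coda = /b/.
σ5/σ6 boundary: /hs/ — longest licit onset from the right is /s/, leaving /h/ as coda.
Putting it together: seh.twoh.bov.hweb.bweh.sohs.
Mapping each syllable to C/V: /seh/ → CVC, /twoh/ → CCVC, /bov/ → CVC, /hweb/ → CCVC, /bweh/ → CCVC, /sohs/ → CVCC.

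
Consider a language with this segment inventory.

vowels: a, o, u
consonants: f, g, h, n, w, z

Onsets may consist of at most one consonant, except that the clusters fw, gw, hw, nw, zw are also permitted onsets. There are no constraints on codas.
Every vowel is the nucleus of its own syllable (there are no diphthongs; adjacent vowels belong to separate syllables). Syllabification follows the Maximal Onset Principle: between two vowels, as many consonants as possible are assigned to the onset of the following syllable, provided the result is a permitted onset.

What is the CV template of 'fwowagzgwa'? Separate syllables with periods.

Nuclei (vowels): o, a, a → 3 syllables.
/o…a/ gap (V1→V2): /w/ → onset of the next syllable (single consonants are always licit onsets).
/a…a/ gap (V2→V3): /gzgw/; trying suffixes from longest down, /gw/ is the first permitted one, so coda /gz/ | onset /gw/.
Putting it together: fwo.wagz.gwa.
Mapping each syllable to C/V: /fwo/ → CCV, /wagz/ → CVCC, /gwa/ → CCV.

CCV.CVCC.CCV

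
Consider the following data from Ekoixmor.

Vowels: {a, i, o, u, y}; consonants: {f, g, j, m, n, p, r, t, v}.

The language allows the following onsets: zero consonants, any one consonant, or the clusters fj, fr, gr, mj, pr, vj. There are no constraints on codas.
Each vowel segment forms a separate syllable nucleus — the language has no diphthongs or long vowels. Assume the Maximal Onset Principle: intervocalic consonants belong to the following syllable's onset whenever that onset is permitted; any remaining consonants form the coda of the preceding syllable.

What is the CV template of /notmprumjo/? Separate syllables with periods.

The vowels are o, u, o — 3 nuclei, so 3 syllables.
V1 /o/ – V2 /u/: cluster /tmpr/ — the longest permitted-onset suffix is /pr/; onset = /pr/, preceding coda = /tm/.
V2 /u/ – V3 /o/: cluster /mj/ — /mj/ is itself a permitted onset, so the whole cluster goes right; preceding coda = ∅.
So the parse is notm.pru.mjo.
Mapping each syllable to C/V: /notm/ → CVCC, /pru/ → CCV, /mjo/ → CCV.

CVCC.CCV.CCV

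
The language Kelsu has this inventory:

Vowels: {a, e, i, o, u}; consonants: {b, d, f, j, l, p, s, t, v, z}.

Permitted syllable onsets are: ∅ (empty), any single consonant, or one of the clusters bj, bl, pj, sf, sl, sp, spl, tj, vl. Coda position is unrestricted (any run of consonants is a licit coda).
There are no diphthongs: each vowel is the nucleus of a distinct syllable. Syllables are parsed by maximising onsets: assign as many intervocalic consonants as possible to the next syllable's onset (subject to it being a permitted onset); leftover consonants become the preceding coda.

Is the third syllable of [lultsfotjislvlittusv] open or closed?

Vowels present: u, o, i, i, u; each is a nucleus, giving 5 syllables.
Between /u/ (V1) and /o/ (V2): /ltsf/; trying suffixes from longest down, /sf/ is the first permitted one, so coda /lt/ | onset /sf/.
Between /o/ (V2) and /i/ (V3): cluster /tj/ — /tj/ is itself a permitted onset, so the whole cluster goes right; preceding coda = ∅.
Between /i/ (V3) and /i/ (V4): cluster /slvl/ — the longest permitted-onset suffix is /vl/; onset = /vl/, preceding coda = /sl/.
Between /i/ (V4) and /u/ (V5): /tt/; trying suffixes from longest down, /t/ is the first permitted one, so coda /t/ | onset /t/.
So the parse is lult.sfo.tjisl.vlit.tusv.
Syllable 3 is /tjisl/ with coda /sl/, so it is closed.

closed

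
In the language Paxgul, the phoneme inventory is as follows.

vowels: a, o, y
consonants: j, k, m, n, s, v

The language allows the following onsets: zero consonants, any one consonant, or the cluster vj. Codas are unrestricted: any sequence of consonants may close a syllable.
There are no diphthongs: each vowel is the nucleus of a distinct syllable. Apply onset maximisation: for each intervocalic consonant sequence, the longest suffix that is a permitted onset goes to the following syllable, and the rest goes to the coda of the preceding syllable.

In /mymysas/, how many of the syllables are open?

The vowels are y, y, a — 3 nuclei, so 3 syllables.
σ1/σ2 boundary: /m/ is a single consonant, so it becomes the next onset.
σ2/σ3 boundary: just /s/ — single C goes to the following onset.
Putting it together: my.my.sas.
Classifying each syllable: /my/ (open), /my/ (open), /sas/ (closed).
Open syllables: 2.

2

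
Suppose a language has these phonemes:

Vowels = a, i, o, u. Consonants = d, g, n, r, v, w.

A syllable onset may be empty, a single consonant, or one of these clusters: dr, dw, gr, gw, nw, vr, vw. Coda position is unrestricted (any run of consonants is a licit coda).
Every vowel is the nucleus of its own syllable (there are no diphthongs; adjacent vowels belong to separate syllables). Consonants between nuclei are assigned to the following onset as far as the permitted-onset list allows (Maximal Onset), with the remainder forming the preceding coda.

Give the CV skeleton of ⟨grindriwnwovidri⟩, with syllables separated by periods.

Vowels present: i, i, o, i, i; each is a nucleus, giving 5 syllables.
σ1/σ2 boundary: /ndr/ splits as /n/ + /dr/ (/dr/ is the longest suffix that is a licit onset).
σ2/σ3 boundary: cluster /wnw/ — the longest permitted-onset suffix is /nw/; onset = /nw/, preceding coda = /w/.
σ3/σ4 boundary: just /v/ — single C goes to the following onset.
σ4/σ5 boundary: cluster /dr/ — /dr/ is itself a permitted onset, so the whole cluster goes right; preceding coda = ∅.
Syllabification: grin.driw.nwo.vi.dri.
Mapping each syllable to C/V: /grin/ → CCVC, /driw/ → CCVC, /nwo/ → CCV, /vi/ → CV, /dri/ → CCV.

CCVC.CCVC.CCV.CV.CCV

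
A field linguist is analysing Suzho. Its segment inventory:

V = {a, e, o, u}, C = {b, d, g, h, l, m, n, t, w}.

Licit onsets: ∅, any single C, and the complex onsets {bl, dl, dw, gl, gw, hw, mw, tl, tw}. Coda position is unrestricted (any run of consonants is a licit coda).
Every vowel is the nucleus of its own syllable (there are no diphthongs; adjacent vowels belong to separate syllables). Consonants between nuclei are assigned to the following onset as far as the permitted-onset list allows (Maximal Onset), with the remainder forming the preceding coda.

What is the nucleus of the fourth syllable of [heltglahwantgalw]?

a

Vowels present: e, a, a, a; each is a nucleus, giving 4 syllables.
The fourth nucleus (vowel 4 from the left) is /a/.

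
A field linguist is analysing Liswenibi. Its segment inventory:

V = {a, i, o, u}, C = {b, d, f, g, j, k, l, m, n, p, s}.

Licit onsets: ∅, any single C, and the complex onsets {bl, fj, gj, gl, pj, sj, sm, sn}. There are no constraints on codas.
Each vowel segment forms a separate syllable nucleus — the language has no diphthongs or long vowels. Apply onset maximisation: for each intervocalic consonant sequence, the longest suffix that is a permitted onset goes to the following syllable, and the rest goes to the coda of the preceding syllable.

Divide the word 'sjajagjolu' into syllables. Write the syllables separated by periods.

The vowels are a, a, o, u — 4 nuclei, so 4 syllables.
Between /a/ (V1) and /a/ (V2): /j/ → onset of the next syllable (single consonants are always licit onsets).
Between /a/ (V2) and /o/ (V3): cluster /gj/ — /gj/ is itself a permitted onset, so the whole cluster goes right; preceding coda = ∅.
Between /o/ (V3) and /u/ (V4): /l/ → onset of the next syllable (single consonants are always licit onsets).

sja.ja.gjo.lu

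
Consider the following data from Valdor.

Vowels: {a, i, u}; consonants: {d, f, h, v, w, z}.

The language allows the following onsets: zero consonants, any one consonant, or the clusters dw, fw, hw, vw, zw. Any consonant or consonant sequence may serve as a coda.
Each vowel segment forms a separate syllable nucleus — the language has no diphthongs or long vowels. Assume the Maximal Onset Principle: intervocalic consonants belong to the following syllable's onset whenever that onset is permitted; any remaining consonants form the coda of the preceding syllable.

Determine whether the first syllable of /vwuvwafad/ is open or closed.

open

Nuclei (vowels): u, a, a → 3 syllables.
σ1/σ2 boundary: cluster /vw/ — /vw/ is itself a permitted onset, so the whole cluster goes right; preceding coda = ∅.
σ2/σ3 boundary: /f/ → onset of the next syllable (single consonants are always licit onsets).
Result: vwu.vwa.fad.
Syllable 1 is /vwu/; it ends in its nucleus with no coda, so it is open.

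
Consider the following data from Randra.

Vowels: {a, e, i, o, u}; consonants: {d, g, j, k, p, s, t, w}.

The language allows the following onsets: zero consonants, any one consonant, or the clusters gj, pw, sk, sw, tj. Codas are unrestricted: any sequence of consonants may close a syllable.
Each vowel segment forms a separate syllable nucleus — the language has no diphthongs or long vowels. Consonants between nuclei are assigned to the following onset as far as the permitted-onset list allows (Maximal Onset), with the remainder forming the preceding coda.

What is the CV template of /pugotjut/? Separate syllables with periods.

Vowels present: u, o, u; each is a nucleus, giving 3 syllables.
V1 /u/ – V2 /o/: /g/ → onset of the next syllable (single consonants are always licit onsets).
V2 /o/ – V3 /u/: cluster /tj/ — /tj/ is itself a permitted onset, so the whole cluster goes right; preceding coda = ∅.
Putting it together: pu.go.tjut.
Mapping each syllable to C/V: /pu/ → CV, /go/ → CV, /tjut/ → CCVC.

CV.CV.CCVC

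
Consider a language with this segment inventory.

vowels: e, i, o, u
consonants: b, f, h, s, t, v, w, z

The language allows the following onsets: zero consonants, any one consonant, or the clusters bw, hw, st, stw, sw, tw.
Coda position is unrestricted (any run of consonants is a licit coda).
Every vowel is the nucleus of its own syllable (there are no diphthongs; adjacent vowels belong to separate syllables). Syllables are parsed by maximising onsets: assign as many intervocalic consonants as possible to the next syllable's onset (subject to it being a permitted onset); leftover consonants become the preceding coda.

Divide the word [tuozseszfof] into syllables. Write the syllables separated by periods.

Vowels present: u, o, e, o; each is a nucleus, giving 4 syllables.
V1 /u/ – V2 /o/: hiatus — the boundary sits between the two vowels.
V2 /o/ – V3 /e/: /zs/ — longest licit onset from the right is /s/, leaving /z/ as coda.
V3 /e/ – V4 /o/: /szf/; trying suffixes from longest down, /f/ is the first permitted one, so coda /sz/ | onset /f/.

tu.oz.sesz.fof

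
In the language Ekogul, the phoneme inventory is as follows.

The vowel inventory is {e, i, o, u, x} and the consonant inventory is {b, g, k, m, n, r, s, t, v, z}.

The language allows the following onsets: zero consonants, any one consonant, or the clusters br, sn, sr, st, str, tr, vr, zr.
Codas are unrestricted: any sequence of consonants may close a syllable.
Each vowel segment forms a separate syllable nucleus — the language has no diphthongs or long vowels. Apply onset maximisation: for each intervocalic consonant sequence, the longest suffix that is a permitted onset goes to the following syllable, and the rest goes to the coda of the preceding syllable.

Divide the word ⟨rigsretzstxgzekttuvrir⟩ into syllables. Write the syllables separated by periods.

rig.sretz.stxg.zekt.tu.vrir

Nuclei (vowels): i, e, x, e, u, i → 6 syllables.
V1 /i/ – V2 /e/: /gsr/ — longest licit onset from the right is /sr/, leaving /g/ as coda.
V2 /e/ – V3 /x/: /tzst/ — longest licit onset from the right is /st/, leaving /tz/ as coda.
V3 /x/ – V4 /e/: cluster /gz/ — the longest permitted-onset suffix is /z/; onset = /z/, preceding coda = /g/.
V4 /e/ – V5 /u/: cluster /ktt/ — the longest permitted-onset suffix is /t/; onset = /t/, preceding coda = /kt/.
V5 /u/ – V6 /i/: cluster /vr/ — /vr/ is itself a permitted onset, so the whole cluster goes right; preceding coda = ∅.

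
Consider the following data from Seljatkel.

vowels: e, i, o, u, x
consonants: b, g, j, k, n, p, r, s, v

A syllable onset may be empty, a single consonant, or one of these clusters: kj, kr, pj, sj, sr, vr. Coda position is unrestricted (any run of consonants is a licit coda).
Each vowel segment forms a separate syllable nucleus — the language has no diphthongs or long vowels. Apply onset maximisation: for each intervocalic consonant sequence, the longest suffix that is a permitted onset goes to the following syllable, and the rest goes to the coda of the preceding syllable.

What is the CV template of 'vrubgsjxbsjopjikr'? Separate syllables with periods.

Nuclei (vowels): u, x, o, i → 4 syllables.
Between /u/ (V1) and /x/ (V2): cluster /bgsj/ — the longest permitted-onset suffix is /sj/; onset = /sj/, preceding coda = /bg/.
Between /x/ (V2) and /o/ (V3): /bsj/; trying suffixes from longest down, /sj/ is the first permitted one, so coda /b/ | onset /sj/.
Between /o/ (V3) and /i/ (V4): /pj/ — entire cluster is a permitted onset → onset /pj/, coda ∅.
So the parse is vrubg.sjxb.sjo.pjikr.
Mapping each syllable to C/V: /vrubg/ → CCVCC, /sjxb/ → CCVC, /sjo/ → CCV, /pjikr/ → CCVCC.

CCVCC.CCVC.CCV.CCVCC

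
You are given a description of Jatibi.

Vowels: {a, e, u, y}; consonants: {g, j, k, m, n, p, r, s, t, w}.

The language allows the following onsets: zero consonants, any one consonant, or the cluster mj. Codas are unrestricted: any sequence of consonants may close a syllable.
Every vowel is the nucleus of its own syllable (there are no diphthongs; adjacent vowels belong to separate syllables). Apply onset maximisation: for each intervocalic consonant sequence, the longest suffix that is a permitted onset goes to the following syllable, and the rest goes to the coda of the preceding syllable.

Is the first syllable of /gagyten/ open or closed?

open

The vowels are a, y, e — 3 nuclei, so 3 syllables.
/a…y/ gap (V1→V2): /g/ → onset of the next syllable (single consonants are always licit onsets).
/y…e/ gap (V2→V3): /t/ is a single consonant, so it becomes the next onset.
Result: ga.gy.ten.
Syllable 1 is /ga/; it ends in its nucleus with no coda, so it is open.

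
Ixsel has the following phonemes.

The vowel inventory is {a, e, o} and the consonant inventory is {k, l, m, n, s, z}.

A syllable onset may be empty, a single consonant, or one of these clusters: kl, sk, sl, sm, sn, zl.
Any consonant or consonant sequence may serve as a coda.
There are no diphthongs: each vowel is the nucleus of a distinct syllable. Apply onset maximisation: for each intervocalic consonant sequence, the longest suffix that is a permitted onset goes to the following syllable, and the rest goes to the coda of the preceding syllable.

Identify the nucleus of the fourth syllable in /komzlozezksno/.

Vowels present: o, o, e, o; each is a nucleus, giving 4 syllables.
The fourth nucleus (vowel 4 from the left) is /o/.

o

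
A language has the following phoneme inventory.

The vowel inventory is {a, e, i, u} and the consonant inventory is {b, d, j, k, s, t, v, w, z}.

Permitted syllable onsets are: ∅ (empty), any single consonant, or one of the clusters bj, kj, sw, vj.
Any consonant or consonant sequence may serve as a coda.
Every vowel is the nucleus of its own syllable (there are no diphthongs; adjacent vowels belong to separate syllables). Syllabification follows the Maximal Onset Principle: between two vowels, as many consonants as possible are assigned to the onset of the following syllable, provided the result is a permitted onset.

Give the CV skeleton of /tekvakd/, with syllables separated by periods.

CVC.CVCC

Vowels present: e, a; each is a nucleus, giving 2 syllables.
V1 /e/ – V2 /a/: cluster /kv/ — the longest permitted-onset suffix is /v/; onset = /v/, preceding coda = /k/.
So the parse is tek.vakd.
Mapping each syllable to C/V: /tek/ → CVC, /vakd/ → CVCC.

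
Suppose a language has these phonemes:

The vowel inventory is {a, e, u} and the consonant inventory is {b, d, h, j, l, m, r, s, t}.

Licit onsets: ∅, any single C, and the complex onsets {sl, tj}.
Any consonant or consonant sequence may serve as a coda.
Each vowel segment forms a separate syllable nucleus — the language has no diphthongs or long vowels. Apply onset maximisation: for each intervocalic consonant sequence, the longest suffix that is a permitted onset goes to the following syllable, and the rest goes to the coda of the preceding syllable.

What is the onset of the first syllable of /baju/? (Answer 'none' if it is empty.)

The vowels are a, u — 2 nuclei, so 2 syllables.
σ1/σ2 boundary: just /j/ — single C goes to the following onset.
Result: ba.ju.
Syllable 1 is /ba/: onset /b/, nucleus /a/, coda ∅.

b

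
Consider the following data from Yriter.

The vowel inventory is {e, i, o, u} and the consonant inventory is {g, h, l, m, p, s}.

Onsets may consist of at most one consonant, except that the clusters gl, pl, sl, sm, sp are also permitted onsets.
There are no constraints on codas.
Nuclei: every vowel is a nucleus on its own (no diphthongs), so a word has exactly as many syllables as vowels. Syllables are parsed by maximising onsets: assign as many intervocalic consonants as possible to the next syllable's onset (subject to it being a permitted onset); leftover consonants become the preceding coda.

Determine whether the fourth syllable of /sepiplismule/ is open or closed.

open

The vowels are e, i, i, u, e — 5 nuclei, so 5 syllables.
/e…i/ gap (V1→V2): /p/ → onset of the next syllable (single consonants are always licit onsets).
/i…i/ gap (V2→V3): /pl/ — entire cluster is a permitted onset → onset /pl/, coda ∅.
/i…u/ gap (V3→V4): /sm/ — entire cluster is a permitted onset → onset /sm/, coda ∅.
/u…e/ gap (V4→V5): /l/ is a single consonant, so it becomes the next onset.
So the parse is se.pi.pli.smu.le.
Syllable 4 is /smu/; it ends in its nucleus with no coda, so it is open.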